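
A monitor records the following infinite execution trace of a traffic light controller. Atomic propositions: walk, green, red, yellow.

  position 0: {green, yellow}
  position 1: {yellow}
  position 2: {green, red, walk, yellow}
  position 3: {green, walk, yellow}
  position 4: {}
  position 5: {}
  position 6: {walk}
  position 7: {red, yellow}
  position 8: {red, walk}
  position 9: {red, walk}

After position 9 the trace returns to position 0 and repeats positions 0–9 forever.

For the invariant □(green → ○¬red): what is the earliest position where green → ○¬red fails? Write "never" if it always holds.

never

green → ○¬red holds at every position 0..9, and those are all the positions the trace ever visits, so the invariant □(green → ○¬red) is never violated.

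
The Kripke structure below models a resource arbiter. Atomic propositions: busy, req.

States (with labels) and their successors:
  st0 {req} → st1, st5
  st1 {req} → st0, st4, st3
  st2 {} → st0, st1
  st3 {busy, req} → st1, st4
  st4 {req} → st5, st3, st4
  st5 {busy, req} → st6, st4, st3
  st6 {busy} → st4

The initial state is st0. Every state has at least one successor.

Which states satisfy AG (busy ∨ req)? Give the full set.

{st0, st1, st3, st4, st5, st6}

States satisfying busy ∨ req: {st0, st1, st3, st4, st5, st6}.
States satisfying AG (busy ∨ req): {st0, st1, st3, st4, st5, st6}.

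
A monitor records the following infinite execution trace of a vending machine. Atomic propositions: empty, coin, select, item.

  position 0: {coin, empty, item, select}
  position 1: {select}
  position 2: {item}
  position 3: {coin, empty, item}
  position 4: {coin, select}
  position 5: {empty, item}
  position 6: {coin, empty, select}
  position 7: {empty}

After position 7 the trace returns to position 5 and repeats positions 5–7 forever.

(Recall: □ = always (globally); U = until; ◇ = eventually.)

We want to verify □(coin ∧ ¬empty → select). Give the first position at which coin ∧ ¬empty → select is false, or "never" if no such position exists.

never

coin ∧ ¬empty → select holds at every position 0..7, and those are all the positions the trace ever visits, so the invariant □(coin ∧ ¬empty → select) is never violated.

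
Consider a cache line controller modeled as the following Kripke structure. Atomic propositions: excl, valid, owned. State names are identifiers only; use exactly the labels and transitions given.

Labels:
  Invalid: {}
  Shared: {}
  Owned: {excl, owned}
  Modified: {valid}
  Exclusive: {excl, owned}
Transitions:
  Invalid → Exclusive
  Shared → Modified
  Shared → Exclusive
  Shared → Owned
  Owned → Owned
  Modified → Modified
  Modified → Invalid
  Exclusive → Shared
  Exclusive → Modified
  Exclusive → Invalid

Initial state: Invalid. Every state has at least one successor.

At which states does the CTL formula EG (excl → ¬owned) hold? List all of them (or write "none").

States satisfying excl → ¬owned: {Invalid, Shared, Modified}.
States satisfying EG (excl → ¬owned): {Shared, Modified}.

{Shared, Modified}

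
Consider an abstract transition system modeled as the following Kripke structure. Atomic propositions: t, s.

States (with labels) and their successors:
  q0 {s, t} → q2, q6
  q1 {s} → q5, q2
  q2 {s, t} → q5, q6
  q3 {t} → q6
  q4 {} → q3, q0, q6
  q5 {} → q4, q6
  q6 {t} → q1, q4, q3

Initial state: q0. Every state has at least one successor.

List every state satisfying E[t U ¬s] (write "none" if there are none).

States satisfying t: {q0, q2, q3, q6}.
States satisfying ¬s: {q3, q4, q5, q6}.
States satisfying E[t U ¬s]: {q0, q2, q3, q4, q5, q6}.

{q0, q2, q3, q4, q5, q6}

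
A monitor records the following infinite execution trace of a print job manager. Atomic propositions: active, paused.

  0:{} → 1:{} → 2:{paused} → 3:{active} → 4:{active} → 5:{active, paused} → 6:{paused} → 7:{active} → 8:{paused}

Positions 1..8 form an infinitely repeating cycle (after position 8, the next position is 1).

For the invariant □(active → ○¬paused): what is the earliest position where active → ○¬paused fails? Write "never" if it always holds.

Check active → ○¬paused at each position in order: 0 ✓, 1 ✓, 2 ✓, 3 ✓.
At position 4 the labels are {active} and the next position 5 has {active, paused}, so active → ○¬paused is false there. This is the first violation.

4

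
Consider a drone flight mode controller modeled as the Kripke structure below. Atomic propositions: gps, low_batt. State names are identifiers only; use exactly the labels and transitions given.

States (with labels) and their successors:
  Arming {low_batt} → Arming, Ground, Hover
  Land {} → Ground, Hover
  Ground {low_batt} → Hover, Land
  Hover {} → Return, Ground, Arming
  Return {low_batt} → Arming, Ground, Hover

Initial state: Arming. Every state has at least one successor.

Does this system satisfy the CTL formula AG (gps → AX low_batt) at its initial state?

Satisfied

States satisfying gps → AX low_batt: {Arming, Land, Ground, Hover, Return}.
States satisfying AG (gps → AX low_batt): {Arming, Land, Ground, Hover, Return}.
Every state reachable from Arming satisfies gps → AX low_batt.
Arming ∈ Sat(AG (gps → AX low_batt)).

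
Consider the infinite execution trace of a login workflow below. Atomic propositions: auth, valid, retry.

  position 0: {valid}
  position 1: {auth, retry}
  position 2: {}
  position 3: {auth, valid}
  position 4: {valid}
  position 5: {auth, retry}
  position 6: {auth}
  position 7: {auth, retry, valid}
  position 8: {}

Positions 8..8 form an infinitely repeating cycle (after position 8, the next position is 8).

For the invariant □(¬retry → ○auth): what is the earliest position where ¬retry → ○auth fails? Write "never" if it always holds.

Check ¬retry → ○auth at each position in order: 0 ✓, 1 ✓, 2 ✓.
At position 3 the labels are {auth, valid} and the next position 4 has {valid}, so ¬retry → ○auth is false there. This is the first violation.

3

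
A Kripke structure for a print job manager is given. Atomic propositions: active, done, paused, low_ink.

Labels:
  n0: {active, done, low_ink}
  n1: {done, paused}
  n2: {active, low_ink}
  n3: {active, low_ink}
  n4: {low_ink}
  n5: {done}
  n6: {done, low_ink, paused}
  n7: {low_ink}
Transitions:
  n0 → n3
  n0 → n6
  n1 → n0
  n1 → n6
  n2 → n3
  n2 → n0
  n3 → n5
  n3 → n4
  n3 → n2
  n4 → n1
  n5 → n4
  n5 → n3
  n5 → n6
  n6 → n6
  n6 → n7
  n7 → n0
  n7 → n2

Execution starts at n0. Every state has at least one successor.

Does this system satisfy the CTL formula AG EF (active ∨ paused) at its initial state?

States satisfying EF (active ∨ paused): {n0, n1, n2, n3, n4, n5, n6, n7}.
States satisfying AG EF (active ∨ paused): {n0, n1, n2, n3, n4, n5, n6, n7}.
Every state reachable from n0 satisfies EF (active ∨ paused).
n0 ∈ Sat(AG EF (active ∨ paused)).

Yes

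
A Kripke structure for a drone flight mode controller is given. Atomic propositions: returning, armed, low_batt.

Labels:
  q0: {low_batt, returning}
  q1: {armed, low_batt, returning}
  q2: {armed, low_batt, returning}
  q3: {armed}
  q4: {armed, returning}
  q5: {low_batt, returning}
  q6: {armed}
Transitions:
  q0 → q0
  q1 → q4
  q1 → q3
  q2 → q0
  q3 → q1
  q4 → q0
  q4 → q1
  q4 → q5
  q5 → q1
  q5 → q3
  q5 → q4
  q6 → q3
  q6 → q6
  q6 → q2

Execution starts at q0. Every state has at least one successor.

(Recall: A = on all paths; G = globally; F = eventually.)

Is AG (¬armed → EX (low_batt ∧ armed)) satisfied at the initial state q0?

States satisfying ¬armed → EX (low_batt ∧ armed): {q1, q2, q3, q4, q5, q6}.
States satisfying AG (¬armed → EX (low_batt ∧ armed)): ∅.
q0 is reachable from q0 and violates ¬armed → EX (low_batt ∧ armed), so AG fails at q0.
q0 ∉ Sat(AG (¬armed → EX (low_batt ∧ armed))).

Violated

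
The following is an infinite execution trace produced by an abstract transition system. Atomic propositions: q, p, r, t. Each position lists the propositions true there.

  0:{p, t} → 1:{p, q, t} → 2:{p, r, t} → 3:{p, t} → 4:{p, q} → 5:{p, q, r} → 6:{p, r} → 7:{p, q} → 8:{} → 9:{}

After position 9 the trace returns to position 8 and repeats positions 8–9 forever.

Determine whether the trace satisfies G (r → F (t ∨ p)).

Yes

r → F (t ∨ p) holds at every position 0..9, and those are all positions ever visited, so G (r → F (t ∨ p)) holds.
Positions where r holds: 2, 5, 6.
Check F (t ∨ p) at each: 2→ok, 5→ok, 6→ok.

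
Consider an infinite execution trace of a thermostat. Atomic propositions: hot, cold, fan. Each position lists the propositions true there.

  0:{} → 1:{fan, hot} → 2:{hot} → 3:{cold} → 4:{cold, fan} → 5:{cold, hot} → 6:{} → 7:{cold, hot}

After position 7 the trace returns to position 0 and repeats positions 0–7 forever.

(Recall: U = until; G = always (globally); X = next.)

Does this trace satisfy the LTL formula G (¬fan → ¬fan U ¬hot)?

Holds

¬fan → ¬fan U ¬hot holds at every position 0..7, and those are all positions ever visited, so G (¬fan → ¬fan U ¬hot) holds.
Positions where ¬fan holds: 0, 2, 3, 5, 6, 7.
Check ¬fan U ¬hot at each: 0→ok, 2→ok, 3→ok, 5→ok, 6→ok, 7→ok.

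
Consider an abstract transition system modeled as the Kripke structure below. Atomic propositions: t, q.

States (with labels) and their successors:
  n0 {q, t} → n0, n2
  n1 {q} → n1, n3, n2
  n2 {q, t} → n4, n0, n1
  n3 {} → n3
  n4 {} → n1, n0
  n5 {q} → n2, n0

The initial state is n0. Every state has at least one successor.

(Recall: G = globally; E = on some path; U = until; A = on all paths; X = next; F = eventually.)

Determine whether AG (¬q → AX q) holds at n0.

States satisfying ¬q → AX q: {n0, n1, n2, n4, n5}.
States satisfying AG (¬q → AX q): ∅.
n3 is reachable from n0 and violates ¬q → AX q, so AG fails at n0.
n0 ∉ Sat(AG (¬q → AX q)).

Does not hold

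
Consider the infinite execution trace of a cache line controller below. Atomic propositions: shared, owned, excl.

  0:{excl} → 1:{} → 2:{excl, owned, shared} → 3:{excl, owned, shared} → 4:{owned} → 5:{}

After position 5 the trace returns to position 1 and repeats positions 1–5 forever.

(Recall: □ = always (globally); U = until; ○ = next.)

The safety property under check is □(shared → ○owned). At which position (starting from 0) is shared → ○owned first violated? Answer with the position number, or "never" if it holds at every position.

shared → ○owned holds at every position 0..5, and those are all the positions the trace ever visits, so the invariant □(shared → ○owned) is never violated.

never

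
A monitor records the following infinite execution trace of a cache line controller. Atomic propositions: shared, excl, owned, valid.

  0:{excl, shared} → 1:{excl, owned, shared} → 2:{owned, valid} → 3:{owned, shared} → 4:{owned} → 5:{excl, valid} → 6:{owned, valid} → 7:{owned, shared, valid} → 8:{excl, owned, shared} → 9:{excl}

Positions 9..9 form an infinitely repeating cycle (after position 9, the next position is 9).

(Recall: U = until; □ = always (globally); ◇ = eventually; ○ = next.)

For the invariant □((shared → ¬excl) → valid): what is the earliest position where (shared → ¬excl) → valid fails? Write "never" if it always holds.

Check (shared → ¬excl) → valid at each position in order: 0 ✓, 1 ✓, 2 ✓.
At position 3 the labels are {owned, shared}, so (shared → ¬excl) → valid is false there. This is the first violation.

3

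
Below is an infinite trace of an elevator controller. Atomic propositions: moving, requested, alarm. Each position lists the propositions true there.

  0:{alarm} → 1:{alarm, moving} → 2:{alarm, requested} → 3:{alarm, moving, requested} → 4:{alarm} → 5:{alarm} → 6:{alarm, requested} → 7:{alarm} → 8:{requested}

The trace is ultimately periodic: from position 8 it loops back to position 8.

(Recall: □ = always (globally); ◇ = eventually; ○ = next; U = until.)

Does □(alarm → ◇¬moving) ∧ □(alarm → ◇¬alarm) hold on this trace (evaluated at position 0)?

Satisfied

alarm → ◇¬moving holds at every position 0..8, and those are all positions ever visited, so □(alarm → ◇¬moving) holds.
Positions where alarm holds: 0, 1, 2, 3, 4, 5, 6, 7.
Check ◇¬moving at each: 0→ok, 1→ok, 2→ok, 3→ok, 4→ok, 5→ok, 6→ok, 7→ok.
alarm → ◇¬alarm holds at every position 0..8, and those are all positions ever visited, so □(alarm → ◇¬alarm) holds.
Positions where alarm holds: 0, 1, 2, 3, 4, 5, 6, 7.
Check ◇¬alarm at each: 0→ok, 1→ok, 2→ok, 3→ok, 4→ok, 5→ok, 6→ok, 7→ok.
At position 0: □(alarm → ◇¬moving) is true; □(alarm → ◇¬alarm) is true; so □(alarm → ◇¬moving) ∧ □(alarm → ◇¬alarm) is true.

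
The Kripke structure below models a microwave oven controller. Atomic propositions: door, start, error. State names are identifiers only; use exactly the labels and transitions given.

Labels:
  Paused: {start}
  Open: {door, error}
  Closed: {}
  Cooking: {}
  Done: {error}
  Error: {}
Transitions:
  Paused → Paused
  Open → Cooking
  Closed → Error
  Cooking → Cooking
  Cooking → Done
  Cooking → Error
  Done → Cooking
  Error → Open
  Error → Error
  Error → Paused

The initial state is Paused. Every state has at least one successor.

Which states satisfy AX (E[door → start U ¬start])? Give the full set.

States satisfying E[door → start U ¬start]: {Open, Closed, Cooking, Done, Error}.
States satisfying AX (E[door → start U ¬start]): {Open, Closed, Cooking, Done}.

{Open, Closed, Cooking, Done}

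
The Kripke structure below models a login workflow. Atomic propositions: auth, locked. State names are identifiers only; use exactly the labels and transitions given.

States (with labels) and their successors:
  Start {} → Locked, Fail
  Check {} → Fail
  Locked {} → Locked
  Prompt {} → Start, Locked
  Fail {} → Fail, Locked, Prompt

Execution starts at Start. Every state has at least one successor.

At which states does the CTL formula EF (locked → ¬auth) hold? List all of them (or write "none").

States satisfying locked → ¬auth: {Start, Check, Locked, Prompt, Fail}.
States satisfying EF (locked → ¬auth): {Start, Check, Locked, Prompt, Fail}.

{Start, Check, Locked, Prompt, Fail}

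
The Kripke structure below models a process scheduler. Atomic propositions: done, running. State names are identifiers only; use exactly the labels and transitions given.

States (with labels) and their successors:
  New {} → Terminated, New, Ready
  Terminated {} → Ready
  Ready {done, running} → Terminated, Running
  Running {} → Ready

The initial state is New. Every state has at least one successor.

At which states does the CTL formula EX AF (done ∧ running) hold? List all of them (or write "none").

States satisfying AF (done ∧ running): {Terminated, Ready, Running}.
States satisfying EX AF (done ∧ running): {New, Terminated, Ready, Running}.

{New, Terminated, Ready, Running}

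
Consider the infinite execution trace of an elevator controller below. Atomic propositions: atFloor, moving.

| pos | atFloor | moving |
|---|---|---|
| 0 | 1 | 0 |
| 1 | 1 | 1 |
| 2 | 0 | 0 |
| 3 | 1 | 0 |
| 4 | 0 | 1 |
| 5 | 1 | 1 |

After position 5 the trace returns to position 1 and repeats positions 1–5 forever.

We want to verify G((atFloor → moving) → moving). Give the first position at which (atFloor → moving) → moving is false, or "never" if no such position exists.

Check (atFloor → moving) → moving at each position in order: 0 ✓, 1 ✓.
At position 2 the labels are {}, so (atFloor → moving) → moving is false there. This is the first violation.

2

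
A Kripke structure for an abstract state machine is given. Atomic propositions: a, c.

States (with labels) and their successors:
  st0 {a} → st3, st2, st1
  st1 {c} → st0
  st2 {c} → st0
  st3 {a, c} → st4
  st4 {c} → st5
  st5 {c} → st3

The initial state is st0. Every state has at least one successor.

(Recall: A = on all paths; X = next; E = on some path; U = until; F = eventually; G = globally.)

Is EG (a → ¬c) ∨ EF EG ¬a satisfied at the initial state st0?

Holds

States satisfying a → ¬c: {st0, st1, st2, st4, st5}.
States satisfying EG (a → ¬c): {st0, st1, st2}.
States satisfying EG ¬a: ∅.
States satisfying EF EG ¬a: ∅.
States satisfying EG (a → ¬c) ∨ EF EG ¬a: {st0, st1, st2}.
st0 ∈ Sat(EG (a → ¬c) ∨ EF EG ¬a).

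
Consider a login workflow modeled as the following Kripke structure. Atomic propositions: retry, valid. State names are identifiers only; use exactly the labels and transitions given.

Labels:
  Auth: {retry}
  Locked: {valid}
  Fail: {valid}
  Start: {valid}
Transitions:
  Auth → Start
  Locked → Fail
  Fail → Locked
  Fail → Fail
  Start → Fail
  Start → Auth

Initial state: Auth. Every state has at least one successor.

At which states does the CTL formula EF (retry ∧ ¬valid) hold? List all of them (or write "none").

States satisfying retry ∧ ¬valid: {Auth}.
States satisfying EF (retry ∧ ¬valid): {Auth, Start}.

{Auth, Start}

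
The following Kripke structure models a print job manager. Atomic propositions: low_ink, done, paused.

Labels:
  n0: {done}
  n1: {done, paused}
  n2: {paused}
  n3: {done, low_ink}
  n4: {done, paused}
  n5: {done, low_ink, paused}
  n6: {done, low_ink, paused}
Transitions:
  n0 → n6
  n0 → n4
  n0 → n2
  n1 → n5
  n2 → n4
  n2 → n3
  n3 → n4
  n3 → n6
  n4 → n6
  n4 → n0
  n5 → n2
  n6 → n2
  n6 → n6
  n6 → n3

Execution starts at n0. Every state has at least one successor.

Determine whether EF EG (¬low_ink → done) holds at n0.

States satisfying EG (¬low_ink → done): {n0, n3, n4, n6}.
States satisfying EF EG (¬low_ink → done): {n0, n1, n2, n3, n4, n5, n6}.
Some path from n0 reaches a state where EG (¬low_ink → done) holds.
n0 ∈ Sat(EF EG (¬low_ink → done)).

Holds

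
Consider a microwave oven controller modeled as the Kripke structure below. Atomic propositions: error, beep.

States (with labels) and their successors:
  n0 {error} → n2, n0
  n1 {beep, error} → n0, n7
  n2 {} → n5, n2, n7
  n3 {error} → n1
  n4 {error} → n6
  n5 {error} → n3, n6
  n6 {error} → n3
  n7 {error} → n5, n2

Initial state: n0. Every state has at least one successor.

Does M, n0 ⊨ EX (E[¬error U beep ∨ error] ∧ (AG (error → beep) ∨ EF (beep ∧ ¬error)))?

No

States satisfying EX (E[¬error U beep ∨ error] ∧ (AG (error → beep) ∨ EF (beep ∧ ¬error))): ∅.
No suitable path/successor from n0 witnesses the formula.
n0 ∉ Sat(EX (E[¬error U beep ∨ error] ∧ (AG (error → beep) ∨ EF (beep ∧ ¬error)))).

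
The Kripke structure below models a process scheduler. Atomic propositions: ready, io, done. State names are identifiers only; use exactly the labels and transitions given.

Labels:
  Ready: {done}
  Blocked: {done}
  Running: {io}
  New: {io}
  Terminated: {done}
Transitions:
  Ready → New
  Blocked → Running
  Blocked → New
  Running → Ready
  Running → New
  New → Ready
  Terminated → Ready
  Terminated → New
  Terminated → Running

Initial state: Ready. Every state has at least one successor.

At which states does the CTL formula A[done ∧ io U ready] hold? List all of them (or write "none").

none

States satisfying done ∧ io: ∅.
States satisfying ready: ∅.
States satisfying A[done ∧ io U ready]: ∅.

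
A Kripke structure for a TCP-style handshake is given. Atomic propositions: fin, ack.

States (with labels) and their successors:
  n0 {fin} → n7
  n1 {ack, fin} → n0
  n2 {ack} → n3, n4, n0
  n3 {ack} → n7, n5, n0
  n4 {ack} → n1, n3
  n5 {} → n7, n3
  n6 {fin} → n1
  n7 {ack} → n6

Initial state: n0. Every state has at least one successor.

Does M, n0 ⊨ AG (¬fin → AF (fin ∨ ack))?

Holds

States satisfying ¬fin → AF (fin ∨ ack): {n0, n1, n2, n3, n4, n5, n6, n7}.
States satisfying AG (¬fin → AF (fin ∨ ack)): {n0, n1, n2, n3, n4, n5, n6, n7}.
Every state reachable from n0 satisfies ¬fin → AF (fin ∨ ack).
n0 ∈ Sat(AG (¬fin → AF (fin ∨ ack))).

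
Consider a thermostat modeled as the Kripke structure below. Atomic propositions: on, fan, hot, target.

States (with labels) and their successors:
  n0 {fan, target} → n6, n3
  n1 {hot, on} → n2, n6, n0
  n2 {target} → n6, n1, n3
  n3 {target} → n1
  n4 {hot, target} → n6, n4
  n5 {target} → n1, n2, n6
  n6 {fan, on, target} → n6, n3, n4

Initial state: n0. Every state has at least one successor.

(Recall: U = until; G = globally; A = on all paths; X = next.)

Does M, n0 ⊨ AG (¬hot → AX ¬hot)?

States satisfying ¬hot → AX ¬hot: {n0, n1, n4}.
States satisfying AG (¬hot → AX ¬hot): ∅.
n2 is reachable from n0 and violates ¬hot → AX ¬hot, so AG fails at n0.
n0 ∉ Sat(AG (¬hot → AX ¬hot)).

Does not hold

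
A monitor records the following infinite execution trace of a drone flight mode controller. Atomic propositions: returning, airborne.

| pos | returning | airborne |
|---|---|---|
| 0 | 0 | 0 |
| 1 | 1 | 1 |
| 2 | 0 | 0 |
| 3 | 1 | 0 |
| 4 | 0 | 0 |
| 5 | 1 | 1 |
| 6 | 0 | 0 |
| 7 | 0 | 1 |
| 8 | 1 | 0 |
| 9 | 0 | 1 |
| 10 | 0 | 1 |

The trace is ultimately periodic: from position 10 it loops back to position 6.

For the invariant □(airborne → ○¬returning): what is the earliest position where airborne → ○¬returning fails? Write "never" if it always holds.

Check airborne → ○¬returning at each position in order: 0 ✓, 1 ✓, 2 ✓, 3 ✓, 4 ✓, 5 ✓, 6 ✓.
At position 7 the labels are {airborne} and the next position 8 has {returning}, so airborne → ○¬returning is false there. This is the first violation.

7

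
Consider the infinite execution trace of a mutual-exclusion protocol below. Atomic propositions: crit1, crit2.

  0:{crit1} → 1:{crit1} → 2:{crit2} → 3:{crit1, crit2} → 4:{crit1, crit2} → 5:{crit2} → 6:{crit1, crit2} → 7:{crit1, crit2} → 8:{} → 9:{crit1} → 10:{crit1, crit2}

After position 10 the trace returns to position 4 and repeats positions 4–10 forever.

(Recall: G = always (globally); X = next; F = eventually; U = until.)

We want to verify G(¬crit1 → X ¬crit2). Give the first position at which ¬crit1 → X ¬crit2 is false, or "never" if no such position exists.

Check ¬crit1 → X ¬crit2 at each position in order: 0 ✓, 1 ✓.
At position 2 the labels are {crit2} and the next position 3 has {crit1, crit2}, so ¬crit1 → X ¬crit2 is false there. This is the first violation.

2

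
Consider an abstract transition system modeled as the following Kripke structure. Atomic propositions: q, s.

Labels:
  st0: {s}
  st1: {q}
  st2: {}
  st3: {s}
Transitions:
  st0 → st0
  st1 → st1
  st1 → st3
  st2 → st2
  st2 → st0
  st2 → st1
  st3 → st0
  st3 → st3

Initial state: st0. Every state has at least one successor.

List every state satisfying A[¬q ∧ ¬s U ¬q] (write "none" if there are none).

States satisfying ¬q ∧ ¬s: {st2}.
States satisfying ¬q: {st0, st2, st3}.
States satisfying A[¬q ∧ ¬s U ¬q]: {st0, st2, st3}.

{st0, st2, st3}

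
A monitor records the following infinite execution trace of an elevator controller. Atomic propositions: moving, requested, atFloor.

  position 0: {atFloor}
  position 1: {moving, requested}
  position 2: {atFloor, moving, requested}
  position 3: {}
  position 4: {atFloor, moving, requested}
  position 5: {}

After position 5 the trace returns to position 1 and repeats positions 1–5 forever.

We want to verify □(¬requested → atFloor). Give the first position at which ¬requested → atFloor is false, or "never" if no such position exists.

Check ¬requested → atFloor at each position in order: 0 ✓, 1 ✓, 2 ✓.
At position 3 the labels are {}, so ¬requested → atFloor is false there. This is the first violation.

3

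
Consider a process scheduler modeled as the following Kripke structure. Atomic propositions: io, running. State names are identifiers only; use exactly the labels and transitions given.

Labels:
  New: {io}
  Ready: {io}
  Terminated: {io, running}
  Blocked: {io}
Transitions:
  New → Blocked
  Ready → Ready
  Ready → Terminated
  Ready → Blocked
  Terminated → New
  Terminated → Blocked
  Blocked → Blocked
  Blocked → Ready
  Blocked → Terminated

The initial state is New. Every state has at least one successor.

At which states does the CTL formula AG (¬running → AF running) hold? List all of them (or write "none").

States satisfying ¬running → AF running: {Terminated}.
States satisfying AG (¬running → AF running): ∅.

none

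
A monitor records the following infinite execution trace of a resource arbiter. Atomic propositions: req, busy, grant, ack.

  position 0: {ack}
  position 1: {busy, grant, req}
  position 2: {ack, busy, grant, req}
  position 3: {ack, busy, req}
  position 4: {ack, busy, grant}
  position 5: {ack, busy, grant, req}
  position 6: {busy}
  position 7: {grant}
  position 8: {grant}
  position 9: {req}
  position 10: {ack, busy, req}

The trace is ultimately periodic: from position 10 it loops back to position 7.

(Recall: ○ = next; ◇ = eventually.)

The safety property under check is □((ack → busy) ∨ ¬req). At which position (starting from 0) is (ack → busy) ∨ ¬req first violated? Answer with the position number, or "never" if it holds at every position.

never

(ack → busy) ∨ ¬req holds at every position 0..10, and those are all the positions the trace ever visits, so the invariant □((ack → busy) ∨ ¬req) is never violated.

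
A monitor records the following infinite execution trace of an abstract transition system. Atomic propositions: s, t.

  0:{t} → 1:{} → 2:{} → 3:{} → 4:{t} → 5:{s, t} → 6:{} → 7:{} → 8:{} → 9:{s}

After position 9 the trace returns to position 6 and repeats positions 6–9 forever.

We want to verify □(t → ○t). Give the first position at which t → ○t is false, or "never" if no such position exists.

At position 0 the labels are {t} and the next position 1 has {}, so t → ○t is false there. This is the first violation.

0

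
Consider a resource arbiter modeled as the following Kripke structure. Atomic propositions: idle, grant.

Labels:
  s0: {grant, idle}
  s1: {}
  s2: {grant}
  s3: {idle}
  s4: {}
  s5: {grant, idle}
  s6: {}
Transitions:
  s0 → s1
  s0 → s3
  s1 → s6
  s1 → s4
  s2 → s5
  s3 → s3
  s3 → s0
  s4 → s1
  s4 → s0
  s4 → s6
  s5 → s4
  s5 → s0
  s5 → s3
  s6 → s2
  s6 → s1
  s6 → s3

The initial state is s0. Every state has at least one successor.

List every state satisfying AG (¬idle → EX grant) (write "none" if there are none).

States satisfying ¬idle → EX grant: {s0, s2, s3, s4, s5, s6}.
States satisfying AG (¬idle → EX grant): ∅.

none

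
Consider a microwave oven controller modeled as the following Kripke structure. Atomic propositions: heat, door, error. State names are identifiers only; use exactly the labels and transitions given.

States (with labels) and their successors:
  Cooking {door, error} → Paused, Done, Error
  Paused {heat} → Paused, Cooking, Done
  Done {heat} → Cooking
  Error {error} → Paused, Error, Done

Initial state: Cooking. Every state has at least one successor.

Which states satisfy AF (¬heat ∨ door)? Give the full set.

{Cooking, Done, Error}

States satisfying ¬heat ∨ door: {Cooking, Error}.
States satisfying AF (¬heat ∨ door): {Cooking, Done, Error}.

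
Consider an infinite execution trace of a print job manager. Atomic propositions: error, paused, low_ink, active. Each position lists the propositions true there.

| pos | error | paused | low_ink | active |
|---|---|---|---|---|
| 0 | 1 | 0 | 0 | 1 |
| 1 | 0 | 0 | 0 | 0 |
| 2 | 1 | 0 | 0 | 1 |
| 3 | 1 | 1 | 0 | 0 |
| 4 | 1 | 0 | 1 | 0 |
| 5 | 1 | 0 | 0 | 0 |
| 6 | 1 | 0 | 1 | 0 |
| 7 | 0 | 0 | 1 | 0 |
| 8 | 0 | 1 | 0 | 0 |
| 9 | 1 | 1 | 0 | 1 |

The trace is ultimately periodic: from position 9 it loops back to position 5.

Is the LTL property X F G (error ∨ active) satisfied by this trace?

Does not hold

The position after 0 is 1; F G (error ∨ active) is false there.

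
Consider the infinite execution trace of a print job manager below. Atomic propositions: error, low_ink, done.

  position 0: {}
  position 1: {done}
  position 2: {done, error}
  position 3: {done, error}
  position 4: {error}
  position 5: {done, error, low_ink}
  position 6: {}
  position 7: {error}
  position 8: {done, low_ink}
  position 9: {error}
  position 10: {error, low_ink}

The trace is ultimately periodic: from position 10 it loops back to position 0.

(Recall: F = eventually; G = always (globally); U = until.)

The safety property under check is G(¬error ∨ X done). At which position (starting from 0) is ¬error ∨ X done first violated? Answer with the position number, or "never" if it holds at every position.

3

Check ¬error ∨ X done at each position in order: 0 ✓, 1 ✓, 2 ✓.
At position 3 the labels are {done, error} and the next position 4 has {error}, so ¬error ∨ X done is false there. This is the first violation.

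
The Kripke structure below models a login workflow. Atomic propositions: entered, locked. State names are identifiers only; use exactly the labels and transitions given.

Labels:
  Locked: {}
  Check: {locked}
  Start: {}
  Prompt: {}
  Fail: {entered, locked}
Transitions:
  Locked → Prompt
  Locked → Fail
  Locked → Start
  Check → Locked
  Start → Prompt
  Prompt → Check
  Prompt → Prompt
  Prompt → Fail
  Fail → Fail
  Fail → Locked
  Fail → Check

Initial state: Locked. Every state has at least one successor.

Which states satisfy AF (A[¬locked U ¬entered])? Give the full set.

{Locked, Check, Start, Prompt}

States satisfying A[¬locked U ¬entered]: {Locked, Check, Start, Prompt}.
States satisfying AF (A[¬locked U ¬entered]): {Locked, Check, Start, Prompt}.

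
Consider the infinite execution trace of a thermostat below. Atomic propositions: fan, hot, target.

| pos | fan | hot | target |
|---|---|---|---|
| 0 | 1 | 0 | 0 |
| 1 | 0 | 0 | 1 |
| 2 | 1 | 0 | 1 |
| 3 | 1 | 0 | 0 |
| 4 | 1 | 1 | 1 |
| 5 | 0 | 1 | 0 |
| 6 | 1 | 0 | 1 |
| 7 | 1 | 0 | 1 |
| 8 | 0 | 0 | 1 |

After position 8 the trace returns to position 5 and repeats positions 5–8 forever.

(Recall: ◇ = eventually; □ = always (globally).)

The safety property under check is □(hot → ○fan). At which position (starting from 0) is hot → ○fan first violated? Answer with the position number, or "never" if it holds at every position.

Check hot → ○fan at each position in order: 0 ✓, 1 ✓, 2 ✓, 3 ✓.
At position 4 the labels are {fan, hot, target} and the next position 5 has {hot}, so hot → ○fan is false there. This is the first violation.

4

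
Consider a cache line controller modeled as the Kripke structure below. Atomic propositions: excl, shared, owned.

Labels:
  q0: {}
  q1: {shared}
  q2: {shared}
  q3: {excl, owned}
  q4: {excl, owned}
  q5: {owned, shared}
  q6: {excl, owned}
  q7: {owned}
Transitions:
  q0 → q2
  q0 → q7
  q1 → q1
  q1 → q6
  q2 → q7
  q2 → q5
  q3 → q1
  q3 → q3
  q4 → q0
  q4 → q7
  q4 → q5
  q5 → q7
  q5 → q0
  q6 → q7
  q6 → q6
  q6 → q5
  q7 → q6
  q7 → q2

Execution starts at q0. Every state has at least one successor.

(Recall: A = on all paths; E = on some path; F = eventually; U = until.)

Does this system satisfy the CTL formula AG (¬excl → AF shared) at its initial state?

Does not hold

States satisfying ¬excl → AF shared: {q1, q2, q3, q4, q5, q6}.
States satisfying AG (¬excl → AF shared): ∅.
q0 is reachable from q0 and violates ¬excl → AF shared, so AG fails at q0.
q0 ∉ Sat(AG (¬excl → AF shared)).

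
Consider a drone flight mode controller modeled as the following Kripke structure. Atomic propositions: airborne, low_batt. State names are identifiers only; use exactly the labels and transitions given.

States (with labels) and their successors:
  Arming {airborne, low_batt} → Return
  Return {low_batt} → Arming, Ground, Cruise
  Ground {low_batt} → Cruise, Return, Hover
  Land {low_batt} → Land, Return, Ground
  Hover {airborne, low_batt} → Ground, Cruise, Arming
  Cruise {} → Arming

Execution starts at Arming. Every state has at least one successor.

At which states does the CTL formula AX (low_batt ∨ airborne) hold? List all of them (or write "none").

{Arming, Land, Cruise}

States satisfying low_batt ∨ airborne: {Arming, Return, Ground, Land, Hover}.
States satisfying AX (low_batt ∨ airborne): {Arming, Land, Cruise}.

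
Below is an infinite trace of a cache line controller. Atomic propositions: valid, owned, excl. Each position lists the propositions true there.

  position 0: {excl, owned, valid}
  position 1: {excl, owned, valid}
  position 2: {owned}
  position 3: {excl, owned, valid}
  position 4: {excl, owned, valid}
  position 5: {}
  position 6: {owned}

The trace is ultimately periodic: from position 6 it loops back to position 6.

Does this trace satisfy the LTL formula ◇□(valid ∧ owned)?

□(valid ∧ owned) is false at every position 0..6, so it never becomes true and ◇□(valid ∧ owned) fails.

No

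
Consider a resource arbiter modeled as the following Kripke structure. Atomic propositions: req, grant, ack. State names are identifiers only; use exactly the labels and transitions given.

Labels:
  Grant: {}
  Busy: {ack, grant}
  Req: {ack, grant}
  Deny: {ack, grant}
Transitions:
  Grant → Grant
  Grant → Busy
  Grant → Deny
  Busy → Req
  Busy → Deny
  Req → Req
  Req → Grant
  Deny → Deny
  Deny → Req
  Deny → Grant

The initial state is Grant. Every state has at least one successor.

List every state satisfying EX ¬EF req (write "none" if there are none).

States satisfying ¬EF req: {Grant, Busy, Req, Deny}.
States satisfying EX ¬EF req: {Grant, Busy, Req, Deny}.

{Grant, Busy, Req, Deny}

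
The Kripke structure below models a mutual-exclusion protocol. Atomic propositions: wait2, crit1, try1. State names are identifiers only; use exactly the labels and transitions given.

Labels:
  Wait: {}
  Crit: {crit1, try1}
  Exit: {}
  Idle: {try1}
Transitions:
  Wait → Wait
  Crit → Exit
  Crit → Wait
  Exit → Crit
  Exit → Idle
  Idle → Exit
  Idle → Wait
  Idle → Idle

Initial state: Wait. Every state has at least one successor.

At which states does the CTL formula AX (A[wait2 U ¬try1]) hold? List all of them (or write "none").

{Wait, Crit}

States satisfying A[wait2 U ¬try1]: {Wait, Exit}.
States satisfying AX (A[wait2 U ¬try1]): {Wait, Crit}.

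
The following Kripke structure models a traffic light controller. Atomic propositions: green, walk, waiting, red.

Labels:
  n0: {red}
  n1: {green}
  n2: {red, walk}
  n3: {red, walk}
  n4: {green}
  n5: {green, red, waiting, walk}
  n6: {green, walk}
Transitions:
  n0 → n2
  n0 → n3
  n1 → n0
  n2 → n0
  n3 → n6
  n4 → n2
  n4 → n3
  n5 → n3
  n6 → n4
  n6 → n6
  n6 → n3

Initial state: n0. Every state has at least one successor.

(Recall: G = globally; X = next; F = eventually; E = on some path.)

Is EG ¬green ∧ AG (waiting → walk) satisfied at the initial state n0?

States satisfying ¬green: {n0, n2, n3}.
States satisfying EG ¬green: {n0, n2}.
States satisfying waiting → walk: {n0, n1, n2, n3, n4, n5, n6}.
States satisfying AG (waiting → walk): {n0, n1, n2, n3, n4, n5, n6}.
States satisfying EG ¬green ∧ AG (waiting → walk): {n0, n2}.
n0 ∈ Sat(EG ¬green ∧ AG (waiting → walk)).

Holds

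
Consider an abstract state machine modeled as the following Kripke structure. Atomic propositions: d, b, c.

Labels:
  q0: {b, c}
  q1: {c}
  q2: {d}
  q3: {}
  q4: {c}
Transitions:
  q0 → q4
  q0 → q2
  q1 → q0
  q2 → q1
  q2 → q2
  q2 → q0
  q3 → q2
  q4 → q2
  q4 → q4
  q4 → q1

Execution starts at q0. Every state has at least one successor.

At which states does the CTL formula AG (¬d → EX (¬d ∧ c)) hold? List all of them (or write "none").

States satisfying ¬d → EX (¬d ∧ c): {q0, q1, q2, q4}.
States satisfying AG (¬d → EX (¬d ∧ c)): {q0, q1, q2, q4}.

{q0, q1, q2, q4}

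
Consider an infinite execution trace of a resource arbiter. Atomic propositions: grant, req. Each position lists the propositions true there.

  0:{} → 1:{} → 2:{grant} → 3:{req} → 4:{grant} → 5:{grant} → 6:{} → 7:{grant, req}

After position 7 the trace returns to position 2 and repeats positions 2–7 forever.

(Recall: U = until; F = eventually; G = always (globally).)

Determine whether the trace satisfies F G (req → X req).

G (req → X req) is false at every position 0..7, so it never becomes true and F G (req → X req) fails.

Does not hold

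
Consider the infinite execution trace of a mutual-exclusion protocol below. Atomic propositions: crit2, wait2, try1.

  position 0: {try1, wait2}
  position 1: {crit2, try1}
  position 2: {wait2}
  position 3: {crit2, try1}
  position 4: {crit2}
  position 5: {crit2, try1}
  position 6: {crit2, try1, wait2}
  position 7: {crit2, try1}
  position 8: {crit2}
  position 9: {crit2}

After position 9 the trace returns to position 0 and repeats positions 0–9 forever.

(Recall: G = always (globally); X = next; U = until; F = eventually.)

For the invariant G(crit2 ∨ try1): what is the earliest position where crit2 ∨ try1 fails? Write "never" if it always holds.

2

Check crit2 ∨ try1 at each position in order: 0 ✓, 1 ✓.
At position 2 the labels are {wait2}, so crit2 ∨ try1 is false there. This is the first violation.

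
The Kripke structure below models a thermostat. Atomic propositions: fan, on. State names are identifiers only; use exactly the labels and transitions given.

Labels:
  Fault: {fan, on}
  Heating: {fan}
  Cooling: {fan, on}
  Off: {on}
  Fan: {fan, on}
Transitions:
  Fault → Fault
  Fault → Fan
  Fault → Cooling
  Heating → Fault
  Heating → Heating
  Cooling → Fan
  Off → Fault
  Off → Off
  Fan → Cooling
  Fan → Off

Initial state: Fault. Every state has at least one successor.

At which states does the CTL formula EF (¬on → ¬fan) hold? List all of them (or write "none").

States satisfying ¬on → ¬fan: {Fault, Cooling, Off, Fan}.
States satisfying EF (¬on → ¬fan): {Fault, Heating, Cooling, Off, Fan}.

{Fault, Heating, Cooling, Off, Fan}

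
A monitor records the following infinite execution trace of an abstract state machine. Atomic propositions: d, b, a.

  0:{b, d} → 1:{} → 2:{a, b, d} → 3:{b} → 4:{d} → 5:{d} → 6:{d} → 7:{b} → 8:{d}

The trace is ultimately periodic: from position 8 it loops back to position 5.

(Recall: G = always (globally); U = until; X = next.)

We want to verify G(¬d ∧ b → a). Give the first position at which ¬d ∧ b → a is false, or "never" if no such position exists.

3

Check ¬d ∧ b → a at each position in order: 0 ✓, 1 ✓, 2 ✓.
At position 3 the labels are {b}, so ¬d ∧ b → a is false there. This is the first violation.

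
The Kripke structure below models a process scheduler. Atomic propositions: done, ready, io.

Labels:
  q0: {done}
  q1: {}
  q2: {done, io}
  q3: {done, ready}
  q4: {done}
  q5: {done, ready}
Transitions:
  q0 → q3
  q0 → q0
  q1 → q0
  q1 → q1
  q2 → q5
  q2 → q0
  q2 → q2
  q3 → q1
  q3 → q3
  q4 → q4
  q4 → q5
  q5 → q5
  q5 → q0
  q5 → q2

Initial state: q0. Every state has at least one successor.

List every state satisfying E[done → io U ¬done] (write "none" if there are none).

{q1}

States satisfying done → io: {q1, q2}.
States satisfying ¬done: {q1}.
States satisfying E[done → io U ¬done]: {q1}.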